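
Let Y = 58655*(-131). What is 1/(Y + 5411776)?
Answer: -1/2272029 ≈ -4.4014e-7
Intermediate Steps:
Y = -7683805
1/(Y + 5411776) = 1/(-7683805 + 5411776) = 1/(-2272029) = -1/2272029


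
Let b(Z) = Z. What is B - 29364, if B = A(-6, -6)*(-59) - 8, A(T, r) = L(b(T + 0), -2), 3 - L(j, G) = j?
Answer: -29903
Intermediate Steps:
L(j, G) = 3 - j
A(T, r) = 3 - T (A(T, r) = 3 - (T + 0) = 3 - T)
B = -539 (B = (3 - 1*(-6))*(-59) - 8 = (3 + 6)*(-59) - 8 = 9*(-59) - 8 = -531 - 8 = -539)
B - 29364 = -539 - 29364 = -29903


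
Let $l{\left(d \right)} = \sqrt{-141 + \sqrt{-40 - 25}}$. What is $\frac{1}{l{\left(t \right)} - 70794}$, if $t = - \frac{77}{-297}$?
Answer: $- \frac{1}{70794 - \sqrt{-141 + i \sqrt{65}}} \approx -1.4126 \cdot 10^{-5} - 2.3703 \cdot 10^{-9} i$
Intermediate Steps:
$t = \frac{7}{27}$ ($t = \left(-77\right) \left(- \frac{1}{297}\right) = \frac{7}{27} \approx 0.25926$)
$l{\left(d \right)} = \sqrt{-141 + i \sqrt{65}}$ ($l{\left(d \right)} = \sqrt{-141 + \sqrt{-65}} = \sqrt{-141 + i \sqrt{65}}$)
$\frac{1}{l{\left(t \right)} - 70794} = \frac{1}{\sqrt{-141 + i \sqrt{65}} - 70794} = \frac{1}{-70794 + \sqrt{-141 + i \sqrt{65}}}$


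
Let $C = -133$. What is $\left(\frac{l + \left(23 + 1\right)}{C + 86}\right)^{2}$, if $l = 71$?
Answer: $\frac{9025}{2209} \approx 4.0856$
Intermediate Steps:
$\left(\frac{l + \left(23 + 1\right)}{C + 86}\right)^{2} = \left(\frac{71 + \left(23 + 1\right)}{-133 + 86}\right)^{2} = \left(\frac{71 + 24}{-47}\right)^{2} = \left(95 \left(- \frac{1}{47}\right)\right)^{2} = \left(- \frac{95}{47}\right)^{2} = \frac{9025}{2209}$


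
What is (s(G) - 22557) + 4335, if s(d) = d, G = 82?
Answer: -18140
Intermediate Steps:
(s(G) - 22557) + 4335 = (82 - 22557) + 4335 = -22475 + 4335 = -18140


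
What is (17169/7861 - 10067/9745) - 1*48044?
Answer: -3680343824362/76605445 ≈ -48043.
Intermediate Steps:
(17169/7861 - 10067/9745) - 1*48044 = (17169*(1/7861) - 10067*1/9745) - 48044 = (17169/7861 - 10067/9745) - 48044 = 88175218/76605445 - 48044 = -3680343824362/76605445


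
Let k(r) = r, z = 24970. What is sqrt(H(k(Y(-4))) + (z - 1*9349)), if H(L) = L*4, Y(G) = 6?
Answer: sqrt(15645) ≈ 125.08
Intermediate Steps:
H(L) = 4*L
sqrt(H(k(Y(-4))) + (z - 1*9349)) = sqrt(4*6 + (24970 - 1*9349)) = sqrt(24 + (24970 - 9349)) = sqrt(24 + 15621) = sqrt(15645)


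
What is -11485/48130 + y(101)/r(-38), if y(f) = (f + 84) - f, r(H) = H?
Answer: -447935/182894 ≈ -2.4492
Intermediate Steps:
y(f) = 84 (y(f) = (84 + f) - f = 84)
-11485/48130 + y(101)/r(-38) = -11485/48130 + 84/(-38) = -11485*1/48130 + 84*(-1/38) = -2297/9626 - 42/19 = -447935/182894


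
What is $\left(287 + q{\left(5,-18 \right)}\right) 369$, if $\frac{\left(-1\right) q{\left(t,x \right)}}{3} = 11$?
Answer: $93726$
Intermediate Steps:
$q{\left(t,x \right)} = -33$ ($q{\left(t,x \right)} = \left(-3\right) 11 = -33$)
$\left(287 + q{\left(5,-18 \right)}\right) 369 = \left(287 - 33\right) 369 = 254 \cdot 369 = 93726$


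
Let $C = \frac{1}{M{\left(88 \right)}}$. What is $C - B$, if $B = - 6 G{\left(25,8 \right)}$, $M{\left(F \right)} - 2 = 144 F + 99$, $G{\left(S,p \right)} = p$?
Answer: $\frac{613105}{12773} \approx 48.0$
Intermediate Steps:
$M{\left(F \right)} = 101 + 144 F$ ($M{\left(F \right)} = 2 + \left(144 F + 99\right) = 2 + \left(99 + 144 F\right) = 101 + 144 F$)
$C = \frac{1}{12773}$ ($C = \frac{1}{101 + 144 \cdot 88} = \frac{1}{101 + 12672} = \frac{1}{12773} \approx 7.829 \cdot 10^{-5}$)
$B = -48$ ($B = \left(-6\right) 8 = -48$)
$C - B = \frac{1}{12773} - -48 = \frac{1}{12773} + 48 = \frac{613105}{12773}$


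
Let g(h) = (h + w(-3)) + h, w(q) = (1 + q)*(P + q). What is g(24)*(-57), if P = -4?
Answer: -3534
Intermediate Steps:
w(q) = (1 + q)*(-4 + q)
g(h) = 14 + 2*h (g(h) = (h + (-4 + (-3)**2 - 3*(-3))) + h = (h + (-4 + 9 + 9)) + h = (h + 14) + h = (14 + h) + h = 14 + 2*h)
g(24)*(-57) = (14 + 2*24)*(-57) = (14 + 48)*(-57) = 62*(-57) = -3534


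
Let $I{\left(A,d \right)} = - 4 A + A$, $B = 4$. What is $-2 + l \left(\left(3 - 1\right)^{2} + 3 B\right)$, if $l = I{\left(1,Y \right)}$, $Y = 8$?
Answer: $-50$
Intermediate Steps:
$I{\left(A,d \right)} = - 3 A$
$l = -3$ ($l = \left(-3\right) 1 = -3$)
$-2 + l \left(\left(3 - 1\right)^{2} + 3 B\right) = -2 - 3 \left(\left(3 - 1\right)^{2} + 3 \cdot 4\right) = -2 - 3 \left(2^{2} + 12\right) = -2 - 3 \left(4 + 12\right) = -2 - 48 = -50$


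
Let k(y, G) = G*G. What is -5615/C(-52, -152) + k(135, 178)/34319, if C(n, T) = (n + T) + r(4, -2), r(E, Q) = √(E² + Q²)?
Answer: 10157242351/356883281 + 5615*√5/20798 ≈ 29.065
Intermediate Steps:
C(n, T) = T + n + 2*√5 (C(n, T) = (n + T) + √(4² + (-2)²) = (T + n) + √(16 + 4) = (T + n) + √20 = (T + n) + 2*√5 = T + n + 2*√5)
k(y, G) = G²
-5615/C(-52, -152) + k(135, 178)/34319 = -5615/(-152 - 52 + 2*√5) + 178²/34319 = -5615/(-204 + 2*√5) + 31684*(1/34319) = -5615/(-204 + 2*√5) + 31684/34319 = 31684/34319 - 5615/(-204 + 2*√5)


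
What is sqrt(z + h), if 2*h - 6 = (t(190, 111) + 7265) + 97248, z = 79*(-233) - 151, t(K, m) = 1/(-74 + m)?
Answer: 2*sqrt(11534343)/37 ≈ 183.58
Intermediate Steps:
z = -18558 (z = -18407 - 151 = -18558)
h = 1933602/37 (h = 3 + ((1/(-74 + 111) + 7265) + 97248)/2 = 3 + ((1/37 + 7265) + 97248)/2 = 3 + (268806/37 + 97248)/2 = 3 + (1/2)*(3866982/37) = 3 + 1933491/37 = 1933602/37 ≈ 52260.)
sqrt(z + h) = sqrt(-18558 + 1933602/37) = sqrt(1246956/37) = 2*sqrt(11534343)/37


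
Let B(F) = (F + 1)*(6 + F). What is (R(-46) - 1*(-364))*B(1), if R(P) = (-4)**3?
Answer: 4200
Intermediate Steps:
R(P) = -64
B(F) = (1 + F)*(6 + F)
(R(-46) - 1*(-364))*B(1) = (-64 - 1*(-364))*(6 + 1**2 + 7*1) = (-64 + 364)*(6 + 1 + 7) = 300*14 = 4200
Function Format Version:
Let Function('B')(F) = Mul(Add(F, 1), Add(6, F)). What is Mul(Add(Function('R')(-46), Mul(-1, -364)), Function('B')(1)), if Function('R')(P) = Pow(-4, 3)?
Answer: 4200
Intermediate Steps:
Function('R')(P) = -64
Function('B')(F) = Mul(Add(1, F), Add(6, F))
Mul(Add(Function('R')(-46), Mul(-1, -364)), Function('B')(1)) = Mul(Add(-64, Mul(-1, -364)), Add(6, Pow(1, 2), Mul(7, 1))) = Mul(Add(-64, 364), Add(6, 1, 7)) = Mul(300, 14) = 4200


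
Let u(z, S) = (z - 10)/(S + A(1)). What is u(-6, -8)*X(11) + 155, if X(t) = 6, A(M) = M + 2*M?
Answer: 871/5 ≈ 174.20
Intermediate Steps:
A(M) = 3*M
u(z, S) = (-10 + z)/(3 + S) (u(z, S) = (z - 10)/(S + 3*1) = (-10 + z)/(S + 3) = (-10 + z)/(3 + S))
u(-6, -8)*X(11) + 155 = ((-10 - 6)/(3 - 8))*6 + 155 = (-16/(-5))*6 + 155 = -⅕*(-16)*6 + 155 = (16/5)*6 + 155 = 96/5 + 155 = 871/5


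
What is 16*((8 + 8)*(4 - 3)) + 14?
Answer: 270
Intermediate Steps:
16*((8 + 8)*(4 - 3)) + 14 = 16*(16*1) + 14 = 16*16 + 14 = 256 + 14 = 270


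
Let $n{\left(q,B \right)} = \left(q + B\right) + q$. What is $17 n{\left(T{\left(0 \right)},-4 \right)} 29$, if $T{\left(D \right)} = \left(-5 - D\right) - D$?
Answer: $-6902$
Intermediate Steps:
$T{\left(D \right)} = -5 - 2 D$
$n{\left(q,B \right)} = B + 2 q$ ($n{\left(q,B \right)} = \left(B + q\right) + q = B + 2 q$)
$17 n{\left(T{\left(0 \right)},-4 \right)} 29 = 17 \left(-4 + 2 \left(-5 - 0\right)\right) 29 = 17 \left(-4 + 2 \left(-5 + 0\right)\right) 29 = 17 \left(-4 + 2 \left(-5\right)\right) 29 = 17 \left(-4 - 10\right) 29 = 17 \left(-14\right) 29 = \left(-238\right) 29 = -6902$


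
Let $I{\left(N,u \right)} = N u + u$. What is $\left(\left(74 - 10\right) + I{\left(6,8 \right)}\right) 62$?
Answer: $7440$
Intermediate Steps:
$I{\left(N,u \right)} = u + N u$
$\left(\left(74 - 10\right) + I{\left(6,8 \right)}\right) 62 = \left(\left(74 - 10\right) + 8 \left(1 + 6\right)\right) 62 = \left(64 + 8 \cdot 7\right) 62 = \left(64 + 56\right) 62 = 120 \cdot 62 = 7440$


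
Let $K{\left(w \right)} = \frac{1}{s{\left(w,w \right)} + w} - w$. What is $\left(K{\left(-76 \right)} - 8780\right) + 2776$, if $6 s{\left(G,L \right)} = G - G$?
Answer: $- \frac{450529}{76} \approx -5928.0$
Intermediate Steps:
$s{\left(G,L \right)} = 0$ ($s{\left(G,L \right)} = \frac{G - G}{6} = \frac{1}{6} \cdot 0 = 0$)
$K{\left(w \right)} = \frac{1}{w} - w$ ($K{\left(w \right)} = \frac{1}{0 + w} - w = \frac{1}{w} - w$)
$\left(K{\left(-76 \right)} - 8780\right) + 2776 = \left(\left(\frac{1}{-76} - -76\right) - 8780\right) + 2776 = \left(\left(- \frac{1}{76} + 76\right) - 8780\right) + 2776 = \left(\frac{5775}{76} - 8780\right) + 2776 = - \frac{661505}{76} + 2776 = - \frac{450529}{76}$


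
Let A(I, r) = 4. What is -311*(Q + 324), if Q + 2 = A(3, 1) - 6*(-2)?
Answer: -105118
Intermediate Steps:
Q = 14 (Q = -2 + (4 - 6*(-2)) = -2 + (4 + 12) = -2 + 16 = 14)
-311*(Q + 324) = -311*(14 + 324) = -311*338 = -105118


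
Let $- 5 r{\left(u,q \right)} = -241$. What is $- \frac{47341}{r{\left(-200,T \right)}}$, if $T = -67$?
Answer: $- \frac{236705}{241} \approx -982.18$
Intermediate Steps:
$r{\left(u,q \right)} = \frac{241}{5}$ ($r{\left(u,q \right)} = \left(- \frac{1}{5}\right) \left(-241\right) = \frac{241}{5}$)
$- \frac{47341}{r{\left(-200,T \right)}} = - \frac{47341}{\frac{241}{5}} = \left(-47341\right) \frac{5}{241} = - \frac{236705}{241}$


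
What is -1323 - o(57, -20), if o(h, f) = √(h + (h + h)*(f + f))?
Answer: -1323 - I*√4503 ≈ -1323.0 - 67.104*I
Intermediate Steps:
o(h, f) = √(h + 4*f*h) (o(h, f) = √(h + (2*h)*(2*f)) = √(h + 4*f*h))
-1323 - o(57, -20) = -1323 - √(57*(1 + 4*(-20))) = -1323 - √(57*(1 - 80)) = -1323 - √(57*(-79)) = -1323 - √(-4503) = -1323 - I*√4503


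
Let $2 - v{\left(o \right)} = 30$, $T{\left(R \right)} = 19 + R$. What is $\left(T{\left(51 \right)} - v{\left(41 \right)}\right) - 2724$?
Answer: $-2626$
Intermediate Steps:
$v{\left(o \right)} = -28$ ($v{\left(o \right)} = 2 - 30 = -28$)
$\left(T{\left(51 \right)} - v{\left(41 \right)}\right) - 2724 = \left(\left(19 + 51\right) - -28\right) - 2724 = \left(70 + 28\right) - 2724 = 98 - 2724 = -2626$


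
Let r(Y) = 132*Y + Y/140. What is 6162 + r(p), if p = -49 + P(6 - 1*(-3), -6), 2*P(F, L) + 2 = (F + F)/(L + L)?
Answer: -42989/80 ≈ -537.36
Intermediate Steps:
P(F, L) = -1 + F/(2*L) (P(F, L) = -1 + ((F + F)/(L + L))/2 = -1 + ((2*F)/((2*L)))/2 = -1 + ((2*F)*(1/(2*L)))/2 = -1 + (F/L)/2 = -1 + F/(2*L))
p = -203/4 (p = -49 + ((6 - 1*(-3))/2 - 1*(-6))/(-6) = -49 - ((6 + 3)/2 + 6)/6 = -49 - ((½)*9 + 6)/6 = -49 - (9/2 + 6)/6 = -49 - ⅙*21/2 = -49 - 7/4 = -203/4 ≈ -50.750)
r(Y) = 18481*Y/140 (r(Y) = 132*Y + Y*(1/140) = 132*Y + Y/140 = 18481*Y/140)
6162 + r(p) = 6162 + (18481/140)*(-203/4) = 6162 - 535949/80 = -42989/80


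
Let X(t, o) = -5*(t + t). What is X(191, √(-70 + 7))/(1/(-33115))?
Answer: 63249650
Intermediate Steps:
X(t, o) = -10*t
X(191, √(-70 + 7))/(1/(-33115)) = (-10*191)/(1/(-33115)) = -1910/(-1/33115) = -1910*(-33115) = 63249650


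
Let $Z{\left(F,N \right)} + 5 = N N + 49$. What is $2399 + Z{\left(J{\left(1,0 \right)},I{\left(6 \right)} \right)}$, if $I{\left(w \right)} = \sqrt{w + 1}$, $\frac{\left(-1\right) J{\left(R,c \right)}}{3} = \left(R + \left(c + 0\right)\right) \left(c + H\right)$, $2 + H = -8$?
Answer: $2450$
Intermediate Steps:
$H = -10$ ($H = -2 - 8 = -10$)
$J{\left(R,c \right)} = - 3 \left(-10 + c\right) \left(R + c\right)$ ($J{\left(R,c \right)} = - 3 \left(R + \left(c + 0\right)\right) \left(c - 10\right) = - 3 \left(R + c\right) \left(-10 + c\right) = - 3 \left(-10 + c\right) \left(R + c\right)$)
$I{\left(w \right)} = \sqrt{1 + w}$
$Z{\left(F,N \right)} = 44 + N^{2}$ ($Z{\left(F,N \right)} = -5 + \left(N N + 49\right) = -5 + \left(N^{2} + 49\right) = -5 + \left(49 + N^{2}\right) = 44 + N^{2}$)
$2399 + Z{\left(J{\left(1,0 \right)},I{\left(6 \right)} \right)} = 2399 + \left(44 + \left(\sqrt{1 + 6}\right)^{2}\right) = 2399 + \left(44 + \left(\sqrt{7}\right)^{2}\right) = 2399 + \left(44 + 7\right) = 2399 + 51 = 2450$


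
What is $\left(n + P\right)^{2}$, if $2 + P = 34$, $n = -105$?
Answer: $5329$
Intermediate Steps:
$P = 32$ ($P = -2 + 34 = 32$)
$\left(n + P\right)^{2} = \left(-105 + 32\right)^{2} = \left(-73\right)^{2} = 5329$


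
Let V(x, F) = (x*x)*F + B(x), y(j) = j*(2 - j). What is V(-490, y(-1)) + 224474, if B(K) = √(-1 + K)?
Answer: -495826 + I*√491 ≈ -4.9583e+5 + 22.159*I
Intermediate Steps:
V(x, F) = √(-1 + x) + F*x² (V(x, F) = (x*x)*F + √(-1 + x) = x²*F + √(-1 + x) = F*x² + √(-1 + x) = √(-1 + x) + F*x²)
V(-490, y(-1)) + 224474 = (√(-1 - 490) - (2 - 1*(-1))*(-490)²) + 224474 = (√(-491) - (2 + 1)*240100) + 224474 = (I*√491 - 1*3*240100) + 224474 = (I*√491 - 3*240100) + 224474 = (I*√491 - 720300) + 224474 = (-720300 + I*√491) + 224474 = -495826 + I*√491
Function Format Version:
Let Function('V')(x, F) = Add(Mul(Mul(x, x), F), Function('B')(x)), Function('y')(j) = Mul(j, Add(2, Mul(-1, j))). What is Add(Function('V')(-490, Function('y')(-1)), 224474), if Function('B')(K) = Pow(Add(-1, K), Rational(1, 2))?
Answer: Add(-495826, Mul(I, Pow(491, Rational(1, 2)))) ≈ Add(-4.9583e+5, Mul(22.159, I))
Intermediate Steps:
Function('V')(x, F) = Add(Pow(Add(-1, x), Rational(1, 2)), Mul(F, Pow(x, 2))) (Function('V')(x, F) = Add(Mul(Mul(x, x), F), Pow(Add(-1, x), Rational(1, 2))) = Add(Mul(Pow(x, 2), F), Pow(Add(-1, x), Rational(1, 2))) = Add(Mul(F, Pow(x, 2)), Pow(Add(-1, x), Rational(1, 2))) = Add(Pow(Add(-1, x), Rational(1, 2)), Mul(F, Pow(x, 2))))
Add(Function('V')(-490, Function('y')(-1)), 224474) = Add(Add(Pow(Add(-1, -490), Rational(1, 2)), Mul(Mul(-1, Add(2, Mul(-1, -1))), Pow(-490, 2))), 224474) = Add(Add(Pow(-491, Rational(1, 2)), Mul(Mul(-1, Add(2, 1)), 240100)), 224474) = Add(Add(Mul(I, Pow(491, Rational(1, 2))), Mul(Mul(-1, 3), 240100)), 224474) = Add(Add(Mul(I, Pow(491, Rational(1, 2))), Mul(-3, 240100)), 224474) = Add(Add(Mul(I, Pow(491, Rational(1, 2))), -720300), 224474) = Add(Add(-720300, Mul(I, Pow(491, Rational(1, 2)))), 224474) = Add(-495826, Mul(I, Pow(491, Rational(1, 2))))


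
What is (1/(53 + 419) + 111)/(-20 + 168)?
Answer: 52393/69856 ≈ 0.75001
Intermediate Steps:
(1/(53 + 419) + 111)/(-20 + 168) = (1/472 + 111)/148 = (1/472 + 111)*(1/148) = (52393/472)*(1/148) = 52393/69856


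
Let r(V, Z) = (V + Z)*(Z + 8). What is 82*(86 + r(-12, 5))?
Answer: -410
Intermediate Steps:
r(V, Z) = (8 + Z)*(V + Z) (r(V, Z) = (V + Z)*(8 + Z) = (8 + Z)*(V + Z))
82*(86 + r(-12, 5)) = 82*(86 + (5² + 8*(-12) + 8*5 - 12*5)) = 82*(86 + (25 - 96 + 40 - 60)) = 82*(86 - 91) = 82*(-5) = -410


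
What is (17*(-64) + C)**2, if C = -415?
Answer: 2259009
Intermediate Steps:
(17*(-64) + C)**2 = (17*(-64) - 415)**2 = (-1088 - 415)**2 = (-1503)**2 = 2259009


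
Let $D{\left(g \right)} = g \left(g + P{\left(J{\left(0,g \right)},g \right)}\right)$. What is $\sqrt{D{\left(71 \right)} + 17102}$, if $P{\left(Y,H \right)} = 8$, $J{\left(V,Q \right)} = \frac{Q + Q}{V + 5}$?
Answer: $\sqrt{22711} \approx 150.7$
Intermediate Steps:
$J{\left(V,Q \right)} = \frac{2 Q}{5 + V}$
$D{\left(g \right)} = g \left(8 + g\right)$ ($D{\left(g \right)} = g \left(g + 8\right) = g \left(8 + g\right)$)
$\sqrt{D{\left(71 \right)} + 17102} = \sqrt{71 \left(8 + 71\right) + 17102} = \sqrt{71 \cdot 79 + 17102} = \sqrt{5609 + 17102} = \sqrt{22711}$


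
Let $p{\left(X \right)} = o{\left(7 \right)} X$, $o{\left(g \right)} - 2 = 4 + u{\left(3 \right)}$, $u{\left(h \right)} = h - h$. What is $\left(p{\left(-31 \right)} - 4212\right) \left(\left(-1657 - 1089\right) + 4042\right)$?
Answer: $-5699808$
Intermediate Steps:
$u{\left(h \right)} = 0$
$o{\left(g \right)} = 6$ ($o{\left(g \right)} = 2 + \left(4 + 0\right) = 2 + 4 = 6$)
$p{\left(X \right)} = 6 X$
$\left(p{\left(-31 \right)} - 4212\right) \left(\left(-1657 - 1089\right) + 4042\right) = \left(6 \left(-31\right) - 4212\right) \left(\left(-1657 - 1089\right) + 4042\right) = \left(-186 - 4212\right) \left(\left(-1657 - 1089\right) + 4042\right) = - 4398 \left(-2746 + 4042\right) = \left(-4398\right) 1296 = -5699808$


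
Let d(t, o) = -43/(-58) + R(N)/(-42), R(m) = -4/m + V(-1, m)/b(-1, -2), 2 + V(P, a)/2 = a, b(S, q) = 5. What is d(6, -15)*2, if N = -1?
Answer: 587/435 ≈ 1.3494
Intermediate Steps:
V(P, a) = -4 + 2*a
R(m) = -⅘ - 4/m + 2*m/5 (R(m) = -4/m + (-4 + 2*m)/5 = -4/m + (-4 + 2*m)*(⅕) = -4/m + (-⅘ + 2*m/5) = -⅘ - 4/m + 2*m/5)
d(t, o) = 587/870 (d(t, o) = -43/(-58) + ((⅖)*(-10 - (-2 - 1))/(-1))/(-42) = -43*(-1/58) + ((⅖)*(-1)*(-10 - 1*(-3)))*(-1/42) = 43/58 + ((⅖)*(-1)*(-10 + 3))*(-1/42) = 43/58 + ((⅖)*(-1)*(-7))*(-1/42) = 43/58 + (14/5)*(-1/42) = 43/58 - 1/15 = 587/870)
d(6, -15)*2 = (587/870)*2 = 587/435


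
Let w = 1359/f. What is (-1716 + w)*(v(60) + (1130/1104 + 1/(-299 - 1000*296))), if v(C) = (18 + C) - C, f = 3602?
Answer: -173274424050859/5309103064 ≈ -32637.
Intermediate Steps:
v(C) = 18
w = 1359/3602 ≈ 0.37729
(-1716 + w)*(v(60) + (1130/1104 + 1/(-299 - 1000*296))) = (-1716 + 1359/3602)*(18 + (1130/1104 + 1/(-299 - 1000*296))) = -6179673*(18 + (1130*(1/1104) + (1/296)/(-1299)))/3602 = -6179673*(18 + (565/552 - 1/1299*1/296))/3602 = -6179673*(18 + (565/552 - 1/384504))/3602 = -6179673*(18 + 4525921/4421796)/3602 = -6179673/3602*84118249/4421796 = -173274424050859/5309103064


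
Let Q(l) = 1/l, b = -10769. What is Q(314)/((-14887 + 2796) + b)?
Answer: -1/7178040 ≈ -1.3931e-7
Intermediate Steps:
Q(314)/((-14887 + 2796) + b) = 1/(314*((-14887 + 2796) - 10769)) = 1/(314*(-12091 - 10769)) = (1/314)/(-22860) = (1/314)*(-1/22860) = -1/7178040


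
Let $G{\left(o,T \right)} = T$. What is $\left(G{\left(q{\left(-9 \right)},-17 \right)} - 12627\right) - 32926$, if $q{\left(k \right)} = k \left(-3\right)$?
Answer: $-45570$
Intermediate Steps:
$q{\left(k \right)} = - 3 k$
$\left(G{\left(q{\left(-9 \right)},-17 \right)} - 12627\right) - 32926 = \left(-17 - 12627\right) - 32926 = -12644 - 32926 = -45570$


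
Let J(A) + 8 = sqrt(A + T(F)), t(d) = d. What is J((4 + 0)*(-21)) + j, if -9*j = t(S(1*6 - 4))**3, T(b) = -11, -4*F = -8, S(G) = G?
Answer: -80/9 + I*sqrt(95) ≈ -8.8889 + 9.7468*I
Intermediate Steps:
F = 2 (F = -1/4*(-8) = 2)
j = -8/9 (j = -(1*6 - 4)**3/9 = -(6 - 4)**3/9 = -1/9*2**3 = -1/9*8 = -8/9 ≈ -0.88889)
J(A) = -8 + sqrt(-11 + A) (J(A) = -8 + sqrt(A - 11) = -8 + sqrt(-11 + A))
J((4 + 0)*(-21)) + j = (-8 + sqrt(-11 + (4 + 0)*(-21))) - 8/9 = (-8 + sqrt(-11 + 4*(-21))) - 8/9 = (-8 + sqrt(-11 - 84)) - 8/9 = (-8 + sqrt(-95)) - 8/9 = (-8 + I*sqrt(95)) - 8/9 = -80/9 + I*sqrt(95)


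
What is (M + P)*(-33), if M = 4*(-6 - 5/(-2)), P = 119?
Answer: -3465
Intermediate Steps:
M = -14 (M = 4*(-6 - 5*(-½)) = 4*(-6 + 5/2) = 4*(-7/2) = -14)
(M + P)*(-33) = (-14 + 119)*(-33) = 105*(-33) = -3465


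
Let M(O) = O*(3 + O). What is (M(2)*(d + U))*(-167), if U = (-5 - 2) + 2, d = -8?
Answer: 21710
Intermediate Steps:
U = -5 (U = -7 + 2 = -5)
(M(2)*(d + U))*(-167) = ((2*(3 + 2))*(-8 - 5))*(-167) = ((2*5)*(-13))*(-167) = (10*(-13))*(-167) = -130*(-167) = 21710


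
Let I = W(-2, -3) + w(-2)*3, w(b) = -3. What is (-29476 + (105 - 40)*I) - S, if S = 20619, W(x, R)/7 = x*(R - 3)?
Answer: -45220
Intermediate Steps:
W(x, R) = 7*x*(-3 + R) (W(x, R) = 7*(x*(R - 3)) = 7*(x*(-3 + R)) = 7*x*(-3 + R))
I = 75 (I = 7*(-2)*(-3 - 3) - 3*3 = 7*(-2)*(-6) - 9 = 84 - 9 = 75)
(-29476 + (105 - 40)*I) - S = (-29476 + (105 - 40)*75) - 1*20619 = (-29476 + 65*75) - 20619 = (-29476 + 4875) - 20619 = -24601 - 20619 = -45220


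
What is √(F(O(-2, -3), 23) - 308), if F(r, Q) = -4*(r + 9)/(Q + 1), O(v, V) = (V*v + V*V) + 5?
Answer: I*√11262/6 ≈ 17.687*I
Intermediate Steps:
O(v, V) = 5 + V² + V*v (O(v, V) = (V*v + V²) + 5 = (V² + V*v) + 5 = 5 + V² + V*v)
F(r, Q) = -4*(9 + r)/(1 + Q)
√(F(O(-2, -3), 23) - 308) = √(4*(-9 - (5 + (-3)² - 3*(-2)))/(1 + 23) - 308) = √(4*(-9 - (5 + 9 + 6))/24 - 308) = √(4*(1/24)*(-9 - 1*20) - 308) = √(4*(1/24)*(-9 - 20) - 308) = √(4*(1/24)*(-29) - 308) = √(-29/6 - 308) = √(-1877/6) = I*√11262/6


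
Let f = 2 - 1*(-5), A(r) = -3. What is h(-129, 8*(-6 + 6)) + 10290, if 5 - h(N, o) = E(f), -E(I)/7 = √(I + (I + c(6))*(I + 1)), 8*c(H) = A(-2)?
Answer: 10295 + 14*√15 ≈ 10349.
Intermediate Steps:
c(H) = -3/8 (c(H) = (⅛)*(-3) = -3/8)
f = 7 (f = 2 + 5 = 7)
E(I) = -7*√(I + (1 + I)*(-3/8 + I)) (E(I) = -7*√(I + (I - 3/8)*(I + 1)) = -7*√(I + (-3/8 + I)*(1 + I)) = -7*√(I + (1 + I)*(-3/8 + I)))
h(N, o) = 5 + 14*√15 (h(N, o) = 5 - (-7)*√(-6 + 16*7² + 26*7)/4 = 5 - (-7)*√(-6 + 16*49 + 182)/4 = 5 - (-7)*√(-6 + 784 + 182)/4 = 5 - (-7)*√960/4 = 5 - (-7)*8*√15/4 = 5 - (-14)*√15 = 5 + 14*√15)
h(-129, 8*(-6 + 6)) + 10290 = (5 + 14*√15) + 10290 = 10295 + 14*√15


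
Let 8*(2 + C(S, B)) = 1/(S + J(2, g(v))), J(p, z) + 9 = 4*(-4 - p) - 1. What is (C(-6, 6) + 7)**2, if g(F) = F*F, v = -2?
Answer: 2556801/102400 ≈ 24.969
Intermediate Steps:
g(F) = F**2
J(p, z) = -26 - 4*p (J(p, z) = -9 + (4*(-4 - p) - 1) = -9 + ((-16 - 4*p) - 1) = -9 + (-17 - 4*p) = -26 - 4*p)
C(S, B) = -2 + 1/(8*(-34 + S)) (C(S, B) = -2 + 1/(8*(S + (-26 - 4*2))) = -2 + 1/(8*(S + (-26 - 8))) = -2 + 1/(8*(S - 34)) = -2 + 1/(8*(-34 + S)))
(C(-6, 6) + 7)**2 = ((545 - 16*(-6))/(8*(-34 - 6)) + 7)**2 = ((1/8)*(545 + 96)/(-40) + 7)**2 = ((1/8)*(-1/40)*641 + 7)**2 = (-641/320 + 7)**2 = (1599/320)**2 = 2556801/102400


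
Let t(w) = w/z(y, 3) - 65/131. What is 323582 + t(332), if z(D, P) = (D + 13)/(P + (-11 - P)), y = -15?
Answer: 42628383/131 ≈ 3.2541e+5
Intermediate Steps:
z(D, P) = -13/11 - D/11 (z(D, P) = (13 + D)/(-11) = (13 + D)*(-1/11) = -13/11 - D/11)
t(w) = -65/131 + 11*w/2 (t(w) = w/(-13/11 - 1/11*(-15)) - 65/131 = w/(-13/11 + 15/11) - 65*1/131 = w/(2/11) - 65/131 = w*(11/2) - 65/131 = 11*w/2 - 65/131 = -65/131 + 11*w/2)
323582 + t(332) = 323582 + (-65/131 + (11/2)*332) = 323582 + (-65/131 + 1826) = 323582 + 239141/131 = 42628383/131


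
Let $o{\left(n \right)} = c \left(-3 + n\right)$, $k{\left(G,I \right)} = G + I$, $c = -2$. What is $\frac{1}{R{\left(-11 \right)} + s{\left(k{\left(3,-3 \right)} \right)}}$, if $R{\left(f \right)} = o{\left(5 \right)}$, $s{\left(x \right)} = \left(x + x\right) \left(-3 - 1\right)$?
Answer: $- \frac{1}{4} \approx -0.25$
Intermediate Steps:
$s{\left(x \right)} = - 8 x$ ($s{\left(x \right)} = 2 x \left(-4\right) = - 8 x$)
$o{\left(n \right)} = 6 - 2 n$ ($o{\left(n \right)} = - 2 \left(-3 + n\right) = 6 - 2 n$)
$R{\left(f \right)} = -4$ ($R{\left(f \right)} = 6 - 10 = -4$)
$\frac{1}{R{\left(-11 \right)} + s{\left(k{\left(3,-3 \right)} \right)}} = \frac{1}{-4 - 8 \left(3 - 3\right)} = \frac{1}{-4 - 0} = \frac{1}{-4 + 0} = \frac{1}{-4} = - \frac{1}{4}$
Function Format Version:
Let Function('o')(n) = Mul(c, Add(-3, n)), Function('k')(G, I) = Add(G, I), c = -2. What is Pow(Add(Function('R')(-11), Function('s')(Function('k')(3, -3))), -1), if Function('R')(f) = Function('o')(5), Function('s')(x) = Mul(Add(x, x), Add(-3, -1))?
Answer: Rational(-1, 4) ≈ -0.25000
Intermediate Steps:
Function('s')(x) = Mul(-8, x) (Function('s')(x) = Mul(Mul(2, x), -4) = Mul(-8, x))
Function('o')(n) = Add(6, Mul(-2, n)) (Function('o')(n) = Mul(-2, Add(-3, n)) = Add(6, Mul(-2, n)))
Function('R')(f) = -4 (Function('R')(f) = Add(6, Mul(-2, 5)) = Add(6, -10) = -4)
Pow(Add(Function('R')(-11), Function('s')(Function('k')(3, -3))), -1) = Pow(Add(-4, Mul(-8, Add(3, -3))), -1) = Pow(Add(-4, Mul(-8, 0)), -1) = Pow(Add(-4, 0), -1) = Pow(-4, -1) = Rational(-1, 4)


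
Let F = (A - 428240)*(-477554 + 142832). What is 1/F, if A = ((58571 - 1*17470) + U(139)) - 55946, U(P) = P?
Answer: 1/148263771012 ≈ 6.7447e-12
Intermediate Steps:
A = -14706 (A = ((58571 - 1*17470) + 139) - 55946 = ((58571 - 17470) + 139) - 55946 = (41101 + 139) - 55946 = 41240 - 55946 = -14706)
F = 148263771012 (F = (-14706 - 428240)*(-477554 + 142832) = -442946*(-334722) = 148263771012)
1/F = 1/148263771012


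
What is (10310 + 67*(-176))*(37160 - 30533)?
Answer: -9821214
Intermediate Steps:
(10310 + 67*(-176))*(37160 - 30533) = (10310 - 11792)*6627 = -1482*6627 = -9821214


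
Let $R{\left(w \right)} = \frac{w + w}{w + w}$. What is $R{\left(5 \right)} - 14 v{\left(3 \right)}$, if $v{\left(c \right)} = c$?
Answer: $-41$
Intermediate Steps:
$R{\left(w \right)} = 1$ ($R{\left(w \right)} = \frac{2 w}{2 w} = 2 w \frac{1}{2 w} = 1$)
$R{\left(5 \right)} - 14 v{\left(3 \right)} = 1 - 42 = -41$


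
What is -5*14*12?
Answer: -840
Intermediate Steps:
-5*14*12 = -70*12 = -840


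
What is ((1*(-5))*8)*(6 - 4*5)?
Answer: 560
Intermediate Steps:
((1*(-5))*8)*(6 - 4*5) = (-5*8)*(6 - 20) = -40*(-14) = 560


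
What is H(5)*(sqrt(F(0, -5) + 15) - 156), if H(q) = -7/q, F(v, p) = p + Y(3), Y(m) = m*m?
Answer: 1092/5 - 7*sqrt(19)/5 ≈ 212.30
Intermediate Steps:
Y(m) = m**2
F(v, p) = 9 + p (F(v, p) = p + 3**2 = p + 9 = 9 + p)
H(5)*(sqrt(F(0, -5) + 15) - 156) = (-7/5)*(sqrt((9 - 5) + 15) - 156) = (-7*1/5)*(sqrt(4 + 15) - 156) = -7*(sqrt(19) - 156)/5 = -7*(-156 + sqrt(19))/5 = 1092/5 - 7*sqrt(19)/5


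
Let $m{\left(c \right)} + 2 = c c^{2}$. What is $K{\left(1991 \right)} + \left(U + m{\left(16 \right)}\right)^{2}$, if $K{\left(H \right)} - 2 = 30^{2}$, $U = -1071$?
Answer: $9139431$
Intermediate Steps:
$m{\left(c \right)} = -2 + c^{3}$ ($m{\left(c \right)} = -2 + c c^{2} = -2 + c^{3}$)
$K{\left(H \right)} = 902$ ($K{\left(H \right)} = 2 + 30^{2} = 2 + 900 = 902$)
$K{\left(1991 \right)} + \left(U + m{\left(16 \right)}\right)^{2} = 902 + \left(-1071 - \left(2 - 16^{3}\right)\right)^{2} = 902 + \left(-1071 + \left(-2 + 4096\right)\right)^{2} = 902 + \left(-1071 + 4094\right)^{2} = 902 + 3023^{2} = 902 + 9138529 = 9139431$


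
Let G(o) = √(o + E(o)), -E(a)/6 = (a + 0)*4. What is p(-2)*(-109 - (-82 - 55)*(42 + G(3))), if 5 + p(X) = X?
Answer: -39515 - 959*I*√69 ≈ -39515.0 - 7966.1*I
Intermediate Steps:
E(a) = -24*a (E(a) = -6*(a + 0)*4 = -6*a*4 = -24*a)
p(X) = -5 + X
G(o) = √23*√(-o) (G(o) = √(o - 24*o) = √(-23*o) = √23*√(-o))
p(-2)*(-109 - (-82 - 55)*(42 + G(3))) = (-5 - 2)*(-109 - (-82 - 55)*(42 + √23*√(-1*3))) = -7*(-109 - (-137)*(42 + √23*√(-3))) = -7*(-109 - (-137)*(42 + √23*(I*√3))) = -7*(-109 - (-137)*(42 + I*√69)) = -7*(-109 - (-5754 - 137*I*√69)) = -7*(-109 + (5754 + 137*I*√69)) = -7*(5645 + 137*I*√69) = -39515 - 959*I*√69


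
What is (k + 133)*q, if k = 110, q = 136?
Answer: 33048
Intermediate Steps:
(k + 133)*q = (110 + 133)*136 = 243*136 = 33048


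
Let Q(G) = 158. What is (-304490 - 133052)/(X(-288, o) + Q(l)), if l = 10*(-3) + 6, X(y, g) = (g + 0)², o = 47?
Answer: -437542/2367 ≈ -184.85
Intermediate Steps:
X(y, g) = g²
l = -24 (l = -30 + 6 = -24)
(-304490 - 133052)/(X(-288, o) + Q(l)) = (-304490 - 133052)/(47² + 158) = -437542/(2209 + 158) = -437542/2367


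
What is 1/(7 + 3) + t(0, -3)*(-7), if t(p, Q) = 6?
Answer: -419/10 ≈ -41.900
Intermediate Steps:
1/(7 + 3) + t(0, -3)*(-7) = 1/(7 + 3) + 6*(-7) = 1/10 - 42 = -419/10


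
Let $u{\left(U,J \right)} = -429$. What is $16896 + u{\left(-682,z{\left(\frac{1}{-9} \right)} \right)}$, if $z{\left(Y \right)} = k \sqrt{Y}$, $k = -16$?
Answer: $16467$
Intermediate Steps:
$z{\left(Y \right)} = - 16 \sqrt{Y}$
$16896 + u{\left(-682,z{\left(\frac{1}{-9} \right)} \right)} = 16896 - 429 = 16467$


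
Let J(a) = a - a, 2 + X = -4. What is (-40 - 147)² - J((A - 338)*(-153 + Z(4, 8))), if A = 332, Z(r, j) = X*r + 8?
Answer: 34969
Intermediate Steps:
X = -6 (X = -2 - 4 = -6)
Z(r, j) = 8 - 6*r (Z(r, j) = -6*r + 8 = 8 - 6*r)
J(a) = 0
(-40 - 147)² - J((A - 338)*(-153 + Z(4, 8))) = (-40 - 147)² - 1*0 = (-187)² + 0 = 34969 + 0 = 34969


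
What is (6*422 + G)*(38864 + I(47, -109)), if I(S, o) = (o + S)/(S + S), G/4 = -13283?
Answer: -92424796200/47 ≈ -1.9665e+9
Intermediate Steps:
G = -53132 (G = 4*(-13283) = -53132)
I(S, o) = (S + o)/(2*S) (I(S, o) = (S + o)/((2*S)) = (S + o)*(1/(2*S)) = (S + o)/(2*S))
(6*422 + G)*(38864 + I(47, -109)) = (6*422 - 53132)*(38864 + (1/2)*(47 - 109)/47) = (2532 - 53132)*(38864 + (1/2)*(1/47)*(-62)) = -50600*(38864 - 31/47) = -50600*1826577/47 = -92424796200/47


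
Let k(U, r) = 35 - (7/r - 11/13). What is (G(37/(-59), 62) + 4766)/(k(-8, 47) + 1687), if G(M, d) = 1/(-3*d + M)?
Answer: 822161083/297175032 ≈ 2.7666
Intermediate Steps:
G(M, d) = 1/(M - 3*d)
k(U, r) = 466/13 - 7/r (k(U, r) = 35 - (7/r - 11*1/13) = 35 - (7/r - 11/13) = 35 - (-11/13 + 7/r) = 35 + (11/13 - 7/r) = 466/13 - 7/r)
(G(37/(-59), 62) + 4766)/(k(-8, 47) + 1687) = (1/(37/(-59) - 3*62) + 4766)/((466/13 - 7/47) + 1687) = (1/(37*(-1/59) - 186) + 4766)/((466/13 - 7*1/47) + 1687) = (1/(-37/59 - 186) + 4766)/((466/13 - 7/47) + 1687) = (1/(-11011/59) + 4766)/(21811/611 + 1687) = (-59/11011 + 4766)/(1052568/611) = (52478367/11011)*(611/1052568) = 822161083/297175032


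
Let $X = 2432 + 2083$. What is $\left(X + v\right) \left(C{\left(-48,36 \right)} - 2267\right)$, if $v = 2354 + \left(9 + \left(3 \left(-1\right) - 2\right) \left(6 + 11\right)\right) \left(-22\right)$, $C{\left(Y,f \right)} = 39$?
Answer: $-19029348$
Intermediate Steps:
$X = 4515$
$v = 4026$ ($v = 2354 + \left(9 + \left(-3 - 2\right) 17\right) \left(-22\right) = 2354 + \left(9 - 85\right) \left(-22\right) = 2354 - -1672 = 2354 + 1672 = 4026$)
$\left(X + v\right) \left(C{\left(-48,36 \right)} - 2267\right) = \left(4515 + 4026\right) \left(39 - 2267\right) = 8541 \left(-2228\right) = -19029348$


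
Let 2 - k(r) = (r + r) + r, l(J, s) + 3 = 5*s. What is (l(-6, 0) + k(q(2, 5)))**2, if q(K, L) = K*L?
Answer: 961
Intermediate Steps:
l(J, s) = -3 + 5*s
k(r) = 2 - 3*r (k(r) = 2 - ((r + r) + r) = 2 - (2*r + r) = 2 - 3*r)
(l(-6, 0) + k(q(2, 5)))**2 = ((-3 + 5*0) + (2 - 6*5))**2 = ((-3 + 0) + (2 - 3*10))**2 = (-3 + (2 - 30))**2 = (-3 - 28)**2 = (-31)**2 = 961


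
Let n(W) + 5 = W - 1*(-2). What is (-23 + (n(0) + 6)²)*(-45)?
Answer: 630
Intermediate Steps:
n(W) = -3 + W (n(W) = -5 + (W - 1*(-2)) = -5 + (W + 2) = -5 + (2 + W) = -3 + W)
(-23 + (n(0) + 6)²)*(-45) = (-23 + ((-3 + 0) + 6)²)*(-45) = (-23 + (-3 + 6)²)*(-45) = (-23 + 3²)*(-45) = (-23 + 9)*(-45) = -14*(-45) = 630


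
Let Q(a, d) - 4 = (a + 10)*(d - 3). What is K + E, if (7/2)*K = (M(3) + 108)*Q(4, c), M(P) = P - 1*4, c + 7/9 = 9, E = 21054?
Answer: 1474918/63 ≈ 23411.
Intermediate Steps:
c = 74/9 (c = -7/9 + 9 = 74/9 ≈ 8.2222)
M(P) = -4 + P (M(P) = P - 4 = -4 + P)
Q(a, d) = 4 + (-3 + d)*(10 + a) (Q(a, d) = 4 + (a + 10)*(d - 3) = 4 + (10 + a)*(-3 + d) = 4 + (-3 + d)*(10 + a))
K = 148516/63 (K = 2*(((-4 + 3) + 108)*(-26 - 3*4 + 10*(74/9) + 4*(74/9)))/7 = 2*((-1 + 108)*(-26 - 12 + 740/9 + 296/9))/7 = 2*(107*(694/9))/7 = (2/7)*(74258/9) = 148516/63 ≈ 2357.4)
K + E = 148516/63 + 21054 = 1474918/63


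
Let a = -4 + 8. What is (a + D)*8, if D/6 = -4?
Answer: -160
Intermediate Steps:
D = -24 (D = 6*(-4) = -24)
a = 4
(a + D)*8 = (4 - 24)*8 = -20*8 = -160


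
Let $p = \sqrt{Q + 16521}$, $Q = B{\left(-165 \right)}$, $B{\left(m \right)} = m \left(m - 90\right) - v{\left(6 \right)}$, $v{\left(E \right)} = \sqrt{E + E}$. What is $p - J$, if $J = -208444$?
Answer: $208444 + \sqrt{58596 - 2 \sqrt{3}} \approx 2.0869 \cdot 10^{5}$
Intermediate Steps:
$v{\left(E \right)} = \sqrt{2} \sqrt{E}$ ($v{\left(E \right)} = \sqrt{2 E} = \sqrt{2} \sqrt{E}$)
$B{\left(m \right)} = - 2 \sqrt{3} + m \left(-90 + m\right)$ ($B{\left(m \right)} = m \left(m - 90\right) - \sqrt{2} \sqrt{6} = m \left(-90 + m\right) - 2 \sqrt{3} = - 2 \sqrt{3} + m \left(-90 + m\right)$)
$Q = 42075 - 2 \sqrt{3}$ ($Q = \left(-165\right)^{2} - -14850 - 2 \sqrt{3} = 27225 + 14850 - 2 \sqrt{3} = 42075 - 2 \sqrt{3} \approx 42072.0$)
$p = \sqrt{58596 - 2 \sqrt{3}}$ ($p = \sqrt{\left(42075 - 2 \sqrt{3}\right) + 16521} = \sqrt{58596 - 2 \sqrt{3}} \approx 242.06$)
$p - J = \sqrt{58596 - 2 \sqrt{3}} - -208444 = \sqrt{58596 - 2 \sqrt{3}} + 208444 = 208444 + \sqrt{58596 - 2 \sqrt{3}}$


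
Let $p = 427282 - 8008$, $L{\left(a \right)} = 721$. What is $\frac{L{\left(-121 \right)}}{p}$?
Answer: $\frac{721}{419274} \approx 0.0017196$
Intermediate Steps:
$p = 419274$ ($p = 427282 - 8008 = 419274$)
$\frac{L{\left(-121 \right)}}{p} = \frac{721}{419274}$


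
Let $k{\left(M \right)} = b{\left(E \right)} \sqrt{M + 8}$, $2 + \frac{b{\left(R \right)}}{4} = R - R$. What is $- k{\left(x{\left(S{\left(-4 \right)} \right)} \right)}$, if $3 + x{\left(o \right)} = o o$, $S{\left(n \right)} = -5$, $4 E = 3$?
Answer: $8 \sqrt{30} \approx 43.818$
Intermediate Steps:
$E = \frac{3}{4}$ ($E = \frac{1}{4} \cdot 3 = \frac{3}{4} \approx 0.75$)
$b{\left(R \right)} = -8$ ($b{\left(R \right)} = -8 + 4 \left(R - R\right) = -8 + 4 \cdot 0 = -8 + 0 = -8$)
$x{\left(o \right)} = -3 + o^{2}$ ($x{\left(o \right)} = -3 + o o = -3 + o^{2}$)
$k{\left(M \right)} = - 8 \sqrt{8 + M}$ ($k{\left(M \right)} = - 8 \sqrt{M + 8} = - 8 \sqrt{8 + M}$)
$- k{\left(x{\left(S{\left(-4 \right)} \right)} \right)} = - \left(-8\right) \sqrt{8 - \left(3 - \left(-5\right)^{2}\right)} = - \left(-8\right) \sqrt{8 + \left(-3 + 25\right)} = - \left(-8\right) \sqrt{8 + 22} = - \left(-8\right) \sqrt{30} = 8 \sqrt{30}$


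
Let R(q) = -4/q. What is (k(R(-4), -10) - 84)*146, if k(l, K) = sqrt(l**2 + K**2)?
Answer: -12264 + 146*sqrt(101) ≈ -10797.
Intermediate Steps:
k(l, K) = sqrt(K**2 + l**2)
(k(R(-4), -10) - 84)*146 = (sqrt((-10)**2 + (-4/(-4))**2) - 84)*146 = (sqrt(100 + (-4*(-1/4))**2) - 84)*146 = (sqrt(100 + 1**2) - 84)*146 = (sqrt(100 + 1) - 84)*146 = (sqrt(101) - 84)*146 = (-84 + sqrt(101))*146 = -12264 + 146*sqrt(101)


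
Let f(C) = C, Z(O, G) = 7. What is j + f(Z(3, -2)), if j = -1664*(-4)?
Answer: 6663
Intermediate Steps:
j = 6656
j + f(Z(3, -2)) = 6656 + 7 = 6663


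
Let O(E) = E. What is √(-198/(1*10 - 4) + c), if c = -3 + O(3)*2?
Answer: I*√30 ≈ 5.4772*I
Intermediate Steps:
c = 3 (c = -3 + 3*2 = -3 + 6 = 3)
√(-198/(1*10 - 4) + c) = √(-198/(1*10 - 4) + 3) = √(-198/(10 - 4) + 3) = √(-198/6 + 3) = √(-198*⅙ + 3) = √(-33 + 3) = √(-30) = I*√30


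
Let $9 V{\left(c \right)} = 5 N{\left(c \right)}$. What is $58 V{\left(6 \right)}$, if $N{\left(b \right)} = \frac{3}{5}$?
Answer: $\frac{58}{3} \approx 19.333$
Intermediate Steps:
$N{\left(b \right)} = \frac{3}{5}$ ($N{\left(b \right)} = 3 \cdot \frac{1}{5} = \frac{3}{5}$)
$V{\left(c \right)} = \frac{1}{3}$ ($V{\left(c \right)} = \frac{5 \cdot \frac{3}{5}}{9} = \frac{1}{9} \cdot 3 = \frac{1}{3}$)
$58 V{\left(6 \right)} = 58 \cdot \frac{1}{3} = \frac{58}{3}$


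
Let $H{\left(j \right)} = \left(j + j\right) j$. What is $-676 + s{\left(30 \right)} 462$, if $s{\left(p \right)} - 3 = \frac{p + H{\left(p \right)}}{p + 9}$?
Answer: $\frac{291050}{13} \approx 22388.0$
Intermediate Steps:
$H{\left(j \right)} = 2 j^{2}$ ($H{\left(j \right)} = 2 j j = 2 j^{2}$)
$s{\left(p \right)} = 3 + \frac{p + 2 p^{2}}{9 + p}$ ($s{\left(p \right)} = 3 + \frac{p + 2 p^{2}}{p + 9} = 3 + \frac{p + 2 p^{2}}{9 + p}$)
$-676 + s{\left(30 \right)} 462 = -676 + \frac{27 + 2 \cdot 30^{2} + 4 \cdot 30}{9 + 30} \cdot 462 = -676 + \frac{27 + 2 \cdot 900 + 120}{39} \cdot 462 = -676 + \frac{27 + 1800 + 120}{39} \cdot 462 = -676 + \frac{1}{39} \cdot 1947 \cdot 462 = -676 + \frac{649}{13} \cdot 462 = -676 + \frac{299838}{13} = \frac{291050}{13}$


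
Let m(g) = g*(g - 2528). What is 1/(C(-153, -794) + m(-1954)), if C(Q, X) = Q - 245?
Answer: 1/8757430 ≈ 1.1419e-7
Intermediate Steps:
C(Q, X) = -245 + Q
m(g) = g*(-2528 + g)
1/(C(-153, -794) + m(-1954)) = 1/((-245 - 153) - 1954*(-2528 - 1954)) = 1/(-398 - 1954*(-4482)) = 1/(-398 + 8757828) = 1/8757430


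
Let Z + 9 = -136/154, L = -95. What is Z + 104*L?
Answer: -761521/77 ≈ -9889.9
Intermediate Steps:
Z = -761/77 (Z = -9 - 136/154 = -9 - 136*1/154 = -9 - 68/77 = -761/77 ≈ -9.8831)
Z + 104*L = -761/77 + 104*(-95) = -761/77 - 9880 = -761521/77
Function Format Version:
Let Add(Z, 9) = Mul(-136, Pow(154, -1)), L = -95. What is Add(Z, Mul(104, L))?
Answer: Rational(-761521, 77) ≈ -9889.9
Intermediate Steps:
Z = Rational(-761, 77) (Z = Add(-9, Mul(-136, Pow(154, -1))) = Add(-9, Mul(-136, Rational(1, 154))) = Add(-9, Rational(-68, 77)) = Rational(-761, 77) ≈ -9.8831)
Add(Z, Mul(104, L)) = Add(Rational(-761, 77), Mul(104, -95)) = Add(Rational(-761, 77), -9880) = Rational(-761521, 77)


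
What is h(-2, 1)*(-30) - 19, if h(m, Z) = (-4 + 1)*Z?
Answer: 71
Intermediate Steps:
h(m, Z) = -3*Z
h(-2, 1)*(-30) - 19 = -3*1*(-30) - 19 = -3*(-30) - 19 = 90 - 19 = 71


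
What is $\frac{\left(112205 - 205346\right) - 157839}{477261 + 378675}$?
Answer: $- \frac{20915}{71328} \approx -0.29322$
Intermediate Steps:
$\frac{\left(112205 - 205346\right) - 157839}{477261 + 378675} = \frac{-93141 - 157839}{855936} = \left(-250980\right) \frac{1}{855936} = - \frac{20915}{71328}$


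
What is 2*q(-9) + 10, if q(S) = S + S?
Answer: -26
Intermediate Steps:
q(S) = 2*S
2*q(-9) + 10 = 2*(2*(-9)) + 10 = 2*(-18) + 10 = -36 + 10 = -26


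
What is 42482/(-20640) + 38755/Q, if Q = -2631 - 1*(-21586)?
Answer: -534311/39123120 ≈ -0.013657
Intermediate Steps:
Q = 18955 (Q = -2631 + 21586 = 18955)
42482/(-20640) + 38755/Q = 42482/(-20640) + 38755/18955 = 42482*(-1/20640) + 38755*(1/18955) = -21241/10320 + 7751/3791 = -534311/39123120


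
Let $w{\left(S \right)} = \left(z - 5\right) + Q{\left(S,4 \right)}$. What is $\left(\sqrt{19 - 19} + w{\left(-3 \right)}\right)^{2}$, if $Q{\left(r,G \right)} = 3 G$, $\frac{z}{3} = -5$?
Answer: $64$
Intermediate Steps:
$z = -15$ ($z = 3 \left(-5\right) = -15$)
$w{\left(S \right)} = -8$ ($w{\left(S \right)} = \left(-15 - 5\right) + 3 \cdot 4 = -20 + 12 = -8$)
$\left(\sqrt{19 - 19} + w{\left(-3 \right)}\right)^{2} = \left(\sqrt{19 - 19} - 8\right)^{2} = \left(\sqrt{0} - 8\right)^{2} = \left(0 - 8\right)^{2} = \left(-8\right)^{2} = 64$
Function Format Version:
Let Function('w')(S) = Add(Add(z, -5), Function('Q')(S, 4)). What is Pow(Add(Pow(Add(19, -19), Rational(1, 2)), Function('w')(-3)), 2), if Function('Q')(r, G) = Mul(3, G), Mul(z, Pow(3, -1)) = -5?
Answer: 64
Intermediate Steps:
z = -15 (z = Mul(3, -5) = -15)
Function('w')(S) = -8 (Function('w')(S) = Add(Add(-15, -5), Mul(3, 4)) = Add(-20, 12) = -8)
Pow(Add(Pow(Add(19, -19), Rational(1, 2)), Function('w')(-3)), 2) = Pow(Add(Pow(Add(19, -19), Rational(1, 2)), -8), 2) = Pow(Add(Pow(0, Rational(1, 2)), -8), 2) = Pow(Add(0, -8), 2) = Pow(-8, 2) = 64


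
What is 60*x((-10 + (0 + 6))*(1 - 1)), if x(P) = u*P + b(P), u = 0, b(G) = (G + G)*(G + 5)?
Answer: 0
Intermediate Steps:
b(G) = 2*G*(5 + G) (b(G) = (2*G)*(5 + G) = 2*G*(5 + G))
x(P) = 2*P*(5 + P) (x(P) = 0*P + 2*P*(5 + P) = 0 + 2*P*(5 + P) = 2*P*(5 + P))
60*x((-10 + (0 + 6))*(1 - 1)) = 60*(2*((-10 + (0 + 6))*(1 - 1))*(5 + (-10 + (0 + 6))*(1 - 1))) = 60*(2*((-10 + 6)*0)*(5 + (-10 + 6)*0)) = 60*(2*(-4*0)*(5 - 4*0)) = 60*(2*0*(5 + 0)) = 60*(2*0*5) = 60*0 = 0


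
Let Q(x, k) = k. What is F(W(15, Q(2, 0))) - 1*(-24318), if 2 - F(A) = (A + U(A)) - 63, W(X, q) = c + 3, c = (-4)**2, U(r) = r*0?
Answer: 24364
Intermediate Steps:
U(r) = 0
c = 16
W(X, q) = 19 (W(X, q) = 16 + 3 = 19)
F(A) = 65 - A (F(A) = 2 - ((A + 0) - 63) = 2 - (A - 63) = 2 - (-63 + A) = 2 + (63 - A) = 65 - A)
F(W(15, Q(2, 0))) - 1*(-24318) = (65 - 1*19) - 1*(-24318) = (65 - 19) + 24318 = 46 + 24318 = 24364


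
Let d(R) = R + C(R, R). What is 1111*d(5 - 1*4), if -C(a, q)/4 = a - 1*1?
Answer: 1111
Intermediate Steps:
C(a, q) = 4 - 4*a (C(a, q) = -4*(a - 1*1) = -4*(a - 1) = -4*(-1 + a) = 4 - 4*a)
d(R) = 4 - 3*R (d(R) = R + (4 - 4*R) = 4 - 3*R)
1111*d(5 - 1*4) = 1111*(4 - 3*(5 - 1*4)) = 1111*(4 - 3*(5 - 4)) = 1111*(4 - 3*1) = 1111*(4 - 3) = 1111*1 = 1111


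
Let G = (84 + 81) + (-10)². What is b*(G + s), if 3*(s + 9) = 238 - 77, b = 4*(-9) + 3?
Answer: -10219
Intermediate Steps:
b = -33 (b = -36 + 3 = -33)
G = 265 (G = 165 + 100 = 265)
s = 134/3 (s = -9 + (238 - 77)/3 = -9 + (⅓)*161 = -9 + 161/3 = 134/3 ≈ 44.667)
b*(G + s) = -33*(265 + 134/3) = -33*929/3 = -10219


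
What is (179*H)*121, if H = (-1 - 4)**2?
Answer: 541475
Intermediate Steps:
H = 25 (H = (-5)**2 = 25)
(179*H)*121 = (179*25)*121 = 4475*121 = 541475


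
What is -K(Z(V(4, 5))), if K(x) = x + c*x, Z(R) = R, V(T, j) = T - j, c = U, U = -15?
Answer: -14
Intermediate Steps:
c = -15
K(x) = -14*x (K(x) = x - 15*x = -14*x)
-K(Z(V(4, 5))) = -(-14)*(4 - 1*5) = -(-14)*(4 - 5) = -(-14)*(-1) = -1*14 = -14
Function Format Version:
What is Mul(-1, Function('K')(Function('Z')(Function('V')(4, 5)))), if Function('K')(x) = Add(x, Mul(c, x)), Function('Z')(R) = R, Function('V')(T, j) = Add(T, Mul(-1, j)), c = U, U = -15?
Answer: -14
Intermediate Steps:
c = -15
Function('K')(x) = Mul(-14, x) (Function('K')(x) = Add(x, Mul(-15, x)) = Mul(-14, x))
Mul(-1, Function('K')(Function('Z')(Function('V')(4, 5)))) = Mul(-1, Mul(-14, Add(4, Mul(-1, 5)))) = Mul(-1, Mul(-14, Add(4, -5))) = Mul(-1, Mul(-14, -1)) = Mul(-1, 14) = -14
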